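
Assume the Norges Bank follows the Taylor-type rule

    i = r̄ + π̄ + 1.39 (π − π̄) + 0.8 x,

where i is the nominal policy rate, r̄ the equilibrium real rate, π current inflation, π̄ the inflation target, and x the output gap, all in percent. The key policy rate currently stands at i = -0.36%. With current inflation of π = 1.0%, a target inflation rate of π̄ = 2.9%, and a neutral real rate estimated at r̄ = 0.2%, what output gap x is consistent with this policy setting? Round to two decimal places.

0.8 x = -0.36 − 0.2 − 2.9 − 1.39 × (1.0 − 2.9) = -0.819
x = -0.819 / 0.8 = -1.02

-1.02%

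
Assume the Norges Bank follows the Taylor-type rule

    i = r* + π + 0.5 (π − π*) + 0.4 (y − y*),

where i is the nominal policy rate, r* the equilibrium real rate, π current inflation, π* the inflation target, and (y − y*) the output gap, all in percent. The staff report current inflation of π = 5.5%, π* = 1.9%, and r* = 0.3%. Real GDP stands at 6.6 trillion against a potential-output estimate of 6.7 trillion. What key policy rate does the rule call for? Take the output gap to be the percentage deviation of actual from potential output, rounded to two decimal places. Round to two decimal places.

7.00%

Output gap = 100 × (6.6 − 6.7) / 6.7 = -1.49%.
i = 0.30 + 5.50 + 0.5 × (5.50 − 1.90) + 0.4 × (-1.49)
   = 0.30 + 5.5 + 1.8 − 0.596 = 7.00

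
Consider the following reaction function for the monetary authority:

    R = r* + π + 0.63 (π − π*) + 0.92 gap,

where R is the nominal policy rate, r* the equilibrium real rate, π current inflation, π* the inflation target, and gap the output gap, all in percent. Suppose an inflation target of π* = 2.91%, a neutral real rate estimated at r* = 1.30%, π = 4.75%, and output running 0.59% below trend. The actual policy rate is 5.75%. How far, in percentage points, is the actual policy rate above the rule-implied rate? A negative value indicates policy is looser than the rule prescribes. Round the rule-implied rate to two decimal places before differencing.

-0.92 pp

Output 0.59% below potential → gap = -0.59.
R = 1.30 + 4.75 + 0.63 × (4.75 − 2.91) + 0.92 × (-0.59)
   = 1.30 + 4.75 + 1.1592 − 0.5428 = 6.67
Deviation = 5.75 − 6.67 = -0.92 pp.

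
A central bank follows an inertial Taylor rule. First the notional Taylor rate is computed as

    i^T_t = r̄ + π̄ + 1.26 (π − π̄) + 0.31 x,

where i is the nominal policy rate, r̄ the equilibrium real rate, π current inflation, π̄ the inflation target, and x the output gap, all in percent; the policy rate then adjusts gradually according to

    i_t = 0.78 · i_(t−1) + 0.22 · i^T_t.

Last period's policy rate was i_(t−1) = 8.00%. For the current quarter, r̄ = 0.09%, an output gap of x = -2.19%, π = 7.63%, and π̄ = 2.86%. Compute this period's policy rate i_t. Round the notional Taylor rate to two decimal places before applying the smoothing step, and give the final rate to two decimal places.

i^T_t = 0.09 + 2.86 + 1.26 × (7.63 − 2.86) + 0.31 × (-2.19)
   = 0.09 + 2.86 + 6.0102 − 0.6789 = 8.28
i_t = 0.78 × 8.00 + 0.22 × 8.28 = 6.24 + 1.8216 = 8.06

8.06%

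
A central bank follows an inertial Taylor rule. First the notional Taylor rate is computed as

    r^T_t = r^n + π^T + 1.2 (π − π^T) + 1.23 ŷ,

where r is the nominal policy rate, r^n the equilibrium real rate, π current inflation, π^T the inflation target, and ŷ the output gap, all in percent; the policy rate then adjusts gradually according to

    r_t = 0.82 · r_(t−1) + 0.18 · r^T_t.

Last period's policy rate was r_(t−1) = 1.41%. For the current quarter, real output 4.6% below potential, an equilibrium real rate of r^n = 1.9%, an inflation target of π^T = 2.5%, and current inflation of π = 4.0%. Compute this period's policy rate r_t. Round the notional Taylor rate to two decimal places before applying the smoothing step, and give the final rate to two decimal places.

1.25%

Output 4.6% below potential → ŷ = -4.6.
r^T_t = 1.9 + 2.5 + 1.2 × (4.0 − 2.5) + 1.23 × (-4.6)
   = 1.9 + 2.5 + 1.8 − 5.658 = 0.54
r_t = 0.82 × 1.41 + 0.18 × 0.54 = 1.1562 + 0.0972 = 1.25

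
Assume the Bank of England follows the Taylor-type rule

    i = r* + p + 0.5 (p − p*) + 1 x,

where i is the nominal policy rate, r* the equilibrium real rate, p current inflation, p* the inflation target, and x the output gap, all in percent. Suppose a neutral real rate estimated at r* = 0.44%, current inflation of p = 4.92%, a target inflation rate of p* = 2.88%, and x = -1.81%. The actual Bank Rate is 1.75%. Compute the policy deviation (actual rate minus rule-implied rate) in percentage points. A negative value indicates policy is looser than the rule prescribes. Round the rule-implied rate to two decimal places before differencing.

i = 0.44 + 4.92 + 0.5 × (4.92 − 2.88) + 1 × (-1.81)
   = 0.44 + 4.92 + 1.02 − 1.81 = 4.57
Deviation = 1.75 − 4.57 = -2.82 pp.

-2.82 pp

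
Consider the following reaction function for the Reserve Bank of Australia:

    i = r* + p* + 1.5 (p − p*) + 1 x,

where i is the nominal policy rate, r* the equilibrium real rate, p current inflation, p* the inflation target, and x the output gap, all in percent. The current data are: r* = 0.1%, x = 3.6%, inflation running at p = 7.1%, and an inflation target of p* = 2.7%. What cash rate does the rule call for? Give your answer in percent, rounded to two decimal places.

i = 0.1 + 2.7 + 1.5 × (7.1 − 2.7) + 1 × 3.6
   = 0.1 + 2.7 + 6.6 + 3.6 = 13.00

13.00%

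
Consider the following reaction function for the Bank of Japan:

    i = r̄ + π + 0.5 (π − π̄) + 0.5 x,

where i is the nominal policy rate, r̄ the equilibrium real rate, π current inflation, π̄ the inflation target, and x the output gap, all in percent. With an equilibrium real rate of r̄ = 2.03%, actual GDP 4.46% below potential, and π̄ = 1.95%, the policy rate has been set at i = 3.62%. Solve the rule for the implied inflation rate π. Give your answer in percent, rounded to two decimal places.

3.20%

Output 4.46% below potential → x = -4.46.
Collecting π: i = r̄ + (1 + 0.5) π − 0.5 π̄ + 0.5 x
1.5 π = 3.62 − 2.03 + 0.5 × 1.95 − 0.5 × (-4.46) = 4.795
π = 4.795 / 1.5 = 3.20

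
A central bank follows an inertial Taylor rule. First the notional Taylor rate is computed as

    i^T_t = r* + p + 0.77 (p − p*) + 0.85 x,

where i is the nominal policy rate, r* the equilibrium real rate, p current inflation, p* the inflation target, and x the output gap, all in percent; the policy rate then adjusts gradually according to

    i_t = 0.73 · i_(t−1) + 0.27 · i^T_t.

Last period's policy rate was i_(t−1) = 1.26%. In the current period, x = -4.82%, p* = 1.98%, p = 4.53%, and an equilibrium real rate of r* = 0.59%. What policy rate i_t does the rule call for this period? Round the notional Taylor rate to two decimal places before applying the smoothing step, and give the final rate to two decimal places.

i^T_t = 0.59 + 4.53 + 0.77 × (4.53 − 1.98) + 0.85 × (-4.82)
   = 0.59 + 4.53 + 1.9635 − 4.097 = 2.99
i_t = 0.73 × 1.26 + 0.27 × 2.99 = 0.9198 + 0.8073 = 1.73

1.73%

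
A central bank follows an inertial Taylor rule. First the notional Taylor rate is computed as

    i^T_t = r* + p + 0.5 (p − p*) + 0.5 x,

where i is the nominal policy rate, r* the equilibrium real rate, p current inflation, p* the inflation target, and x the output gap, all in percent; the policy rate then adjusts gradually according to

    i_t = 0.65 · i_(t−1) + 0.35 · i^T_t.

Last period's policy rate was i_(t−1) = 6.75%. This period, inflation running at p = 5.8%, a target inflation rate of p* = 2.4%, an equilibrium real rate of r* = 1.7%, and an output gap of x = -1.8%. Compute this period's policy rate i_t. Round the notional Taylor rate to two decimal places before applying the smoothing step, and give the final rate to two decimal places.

i^T_t = 1.7 + 5.8 + 0.5 × (5.8 − 2.4) + 0.5 × (-1.8)
   = 1.7 + 5.8 + 1.7 − 0.9 = 8.30
i_t = 0.65 × 6.75 + 0.35 × 8.30 = 4.3875 + 2.905 = 7.29

7.29%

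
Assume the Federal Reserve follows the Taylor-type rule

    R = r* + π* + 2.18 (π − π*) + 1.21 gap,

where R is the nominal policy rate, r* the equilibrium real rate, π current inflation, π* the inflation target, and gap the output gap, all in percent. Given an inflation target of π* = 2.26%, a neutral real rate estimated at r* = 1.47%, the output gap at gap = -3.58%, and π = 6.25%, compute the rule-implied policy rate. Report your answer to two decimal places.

R = 1.47 + 2.26 + 2.18 × (6.25 − 2.26) + 1.21 × (-3.58)
   = 1.47 + 2.26 + 8.6982 − 4.3318 = 8.10

8.10%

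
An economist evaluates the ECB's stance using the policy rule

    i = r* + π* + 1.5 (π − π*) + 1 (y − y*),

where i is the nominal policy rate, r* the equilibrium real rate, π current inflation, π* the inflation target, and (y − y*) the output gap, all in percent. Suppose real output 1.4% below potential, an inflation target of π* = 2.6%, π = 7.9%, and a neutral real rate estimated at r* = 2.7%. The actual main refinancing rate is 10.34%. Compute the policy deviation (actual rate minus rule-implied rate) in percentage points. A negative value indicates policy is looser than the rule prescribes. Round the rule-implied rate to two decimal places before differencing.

-1.51 pp

Output 1.4% below potential → (y − y*) = -1.4.
i = 2.7 + 2.6 + 1.5 × (7.9 − 2.6) + 1 × (-1.4)
   = 2.7 + 2.6 + 7.95 − 1.4 = 11.85
Deviation = 10.34 − 11.85 = -1.51 pp.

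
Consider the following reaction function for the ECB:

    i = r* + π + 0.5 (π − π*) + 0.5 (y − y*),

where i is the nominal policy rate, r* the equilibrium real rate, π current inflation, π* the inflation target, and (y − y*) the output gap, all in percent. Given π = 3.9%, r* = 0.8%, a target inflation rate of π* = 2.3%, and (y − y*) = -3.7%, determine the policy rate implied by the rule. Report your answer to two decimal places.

i = 0.8 + 3.9 + 0.5 × (3.9 − 2.3) + 0.5 × (-3.7)
   = 0.8 + 3.9 + 0.8 − 1.85 = 3.65

3.65%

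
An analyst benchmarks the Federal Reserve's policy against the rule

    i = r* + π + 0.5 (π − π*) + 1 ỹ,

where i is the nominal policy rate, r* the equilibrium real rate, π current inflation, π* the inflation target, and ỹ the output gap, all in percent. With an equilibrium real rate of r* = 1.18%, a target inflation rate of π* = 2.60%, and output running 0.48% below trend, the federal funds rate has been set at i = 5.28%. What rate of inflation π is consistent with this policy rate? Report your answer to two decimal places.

3.92%

Output 0.48% below potential → ỹ = -0.48.
Collecting π: i = r* + (1 + 0.5) π − 0.5 π* + 1 ỹ
1.5 π = 5.28 − 1.18 + 0.5 × 2.60 − 1 × (-0.48) = 5.88
π = 5.88 / 1.5 = 3.92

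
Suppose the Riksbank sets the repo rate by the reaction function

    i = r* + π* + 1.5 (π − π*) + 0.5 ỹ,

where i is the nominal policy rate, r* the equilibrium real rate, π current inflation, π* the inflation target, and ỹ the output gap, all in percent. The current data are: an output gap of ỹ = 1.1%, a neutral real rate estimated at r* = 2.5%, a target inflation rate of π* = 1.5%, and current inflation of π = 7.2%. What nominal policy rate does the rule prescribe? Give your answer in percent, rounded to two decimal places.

i = 2.5 + 1.5 + 1.5 × (7.2 − 1.5) + 0.5 × 1.1
   = 2.5 + 1.5 + 8.55 + 0.55 = 13.10

13.10%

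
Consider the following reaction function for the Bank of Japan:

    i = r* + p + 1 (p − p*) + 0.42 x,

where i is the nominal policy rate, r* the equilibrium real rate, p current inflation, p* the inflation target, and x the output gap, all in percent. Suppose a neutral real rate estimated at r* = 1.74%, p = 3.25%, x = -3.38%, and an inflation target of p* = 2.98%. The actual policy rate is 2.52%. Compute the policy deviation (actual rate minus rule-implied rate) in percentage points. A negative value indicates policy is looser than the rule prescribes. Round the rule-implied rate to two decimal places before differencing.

-1.32 pp

i = 1.74 + 3.25 + 1 × (3.25 − 2.98) + 0.42 × (-3.38)
   = 1.74 + 3.25 + 0.27 − 1.4196 = 3.84
Deviation = 2.52 − 3.84 = -1.32 pp.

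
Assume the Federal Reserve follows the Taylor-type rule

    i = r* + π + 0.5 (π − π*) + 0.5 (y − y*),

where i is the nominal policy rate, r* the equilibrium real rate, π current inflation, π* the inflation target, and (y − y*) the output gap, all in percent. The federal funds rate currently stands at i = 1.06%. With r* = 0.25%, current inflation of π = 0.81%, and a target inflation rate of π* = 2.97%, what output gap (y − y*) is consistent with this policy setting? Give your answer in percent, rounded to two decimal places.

2.16%

0.5 (y − y*) = 1.06 − 0.25 − 0.81 − 0.5 × (0.81 − 2.97) = 1.08
(y − y*) = 1.08 / 0.5 = 2.16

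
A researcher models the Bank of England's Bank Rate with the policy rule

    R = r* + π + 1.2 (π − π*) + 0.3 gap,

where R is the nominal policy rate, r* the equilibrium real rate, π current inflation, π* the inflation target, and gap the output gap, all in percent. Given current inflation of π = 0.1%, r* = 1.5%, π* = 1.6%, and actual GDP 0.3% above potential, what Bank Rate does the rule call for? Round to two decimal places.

-0.11%

Output 0.3% above potential → gap = 0.3.
R = 1.5 + 0.1 + 1.2 × (0.1 − 1.6) + 0.3 × 0.3
   = 1.5 + 0.1 − 1.8 + 0.09 = -0.11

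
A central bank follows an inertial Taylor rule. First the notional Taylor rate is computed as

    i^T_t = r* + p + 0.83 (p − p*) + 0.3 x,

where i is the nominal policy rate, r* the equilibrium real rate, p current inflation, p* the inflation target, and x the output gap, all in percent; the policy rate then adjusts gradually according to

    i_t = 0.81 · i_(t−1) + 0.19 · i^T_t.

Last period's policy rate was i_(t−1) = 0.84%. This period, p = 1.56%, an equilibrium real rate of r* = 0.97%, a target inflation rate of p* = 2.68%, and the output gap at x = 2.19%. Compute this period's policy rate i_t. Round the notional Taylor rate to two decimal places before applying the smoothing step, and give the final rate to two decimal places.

1.11%

i^T_t = 0.97 + 1.56 + 0.83 × (1.56 − 2.68) + 0.3 × 2.19
   = 0.97 + 1.56 − 0.9296 + 0.657 = 2.26
i_t = 0.81 × 0.84 + 0.19 × 2.26 = 0.6804 + 0.4294 = 1.11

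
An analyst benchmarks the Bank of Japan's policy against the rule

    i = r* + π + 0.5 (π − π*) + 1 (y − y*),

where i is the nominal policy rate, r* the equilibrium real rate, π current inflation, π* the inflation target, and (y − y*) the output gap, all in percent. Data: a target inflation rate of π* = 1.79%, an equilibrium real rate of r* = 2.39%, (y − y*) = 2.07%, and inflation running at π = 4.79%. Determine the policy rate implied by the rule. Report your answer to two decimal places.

i = 2.39 + 4.79 + 0.5 × (4.79 − 1.79) + 1 × 2.07
   = 2.39 + 4.79 + 1.5 + 2.07 = 10.75

10.75%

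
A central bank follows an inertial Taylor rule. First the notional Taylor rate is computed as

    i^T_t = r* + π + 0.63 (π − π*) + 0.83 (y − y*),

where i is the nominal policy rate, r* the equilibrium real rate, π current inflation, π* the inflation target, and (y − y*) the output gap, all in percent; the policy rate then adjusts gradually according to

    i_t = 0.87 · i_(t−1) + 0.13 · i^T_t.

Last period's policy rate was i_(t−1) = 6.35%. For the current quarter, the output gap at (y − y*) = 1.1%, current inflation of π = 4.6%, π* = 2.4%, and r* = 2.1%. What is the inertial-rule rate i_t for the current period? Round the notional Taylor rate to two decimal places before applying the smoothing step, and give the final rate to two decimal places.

6.69%

i^T_t = 2.1 + 4.6 + 0.63 × (4.6 − 2.4) + 0.83 × 1.1
   = 2.1 + 4.6 + 1.386 + 0.913 = 9.00
i_t = 0.87 × 6.35 + 0.13 × 9.00 = 5.5245 + 1.17 = 6.69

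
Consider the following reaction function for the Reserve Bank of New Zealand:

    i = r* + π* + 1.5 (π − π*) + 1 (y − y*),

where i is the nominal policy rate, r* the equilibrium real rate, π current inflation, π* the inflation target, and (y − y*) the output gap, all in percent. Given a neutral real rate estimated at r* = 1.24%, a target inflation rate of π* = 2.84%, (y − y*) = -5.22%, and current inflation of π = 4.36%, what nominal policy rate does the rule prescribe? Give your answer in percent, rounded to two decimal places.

1.14%

i = 1.24 + 2.84 + 1.5 × (4.36 − 2.84) + 1 × (-5.22)
   = 1.24 + 2.84 + 2.28 − 5.22 = 1.14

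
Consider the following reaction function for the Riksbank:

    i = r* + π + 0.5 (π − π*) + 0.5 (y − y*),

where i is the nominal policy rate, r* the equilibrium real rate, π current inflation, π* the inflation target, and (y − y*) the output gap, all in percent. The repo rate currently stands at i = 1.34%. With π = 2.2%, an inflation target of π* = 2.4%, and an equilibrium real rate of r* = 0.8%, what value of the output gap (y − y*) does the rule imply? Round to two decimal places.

-3.12%

0.5 (y − y*) = 1.34 − 0.8 − 2.2 − 0.5 × (2.2 − 2.4) = -1.56
(y − y*) = -1.56 / 0.5 = -3.12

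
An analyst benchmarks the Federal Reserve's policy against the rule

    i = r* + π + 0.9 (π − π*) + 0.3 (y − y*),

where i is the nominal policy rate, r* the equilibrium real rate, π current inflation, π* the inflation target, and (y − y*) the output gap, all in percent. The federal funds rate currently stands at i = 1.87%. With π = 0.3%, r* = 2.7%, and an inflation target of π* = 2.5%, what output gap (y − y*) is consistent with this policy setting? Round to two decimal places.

2.83%

0.3 (y − y*) = 1.87 − 2.7 − 0.3 − 0.9 × (0.3 − 2.5) = 0.85
(y − y*) = 0.85 / 0.3 = 2.83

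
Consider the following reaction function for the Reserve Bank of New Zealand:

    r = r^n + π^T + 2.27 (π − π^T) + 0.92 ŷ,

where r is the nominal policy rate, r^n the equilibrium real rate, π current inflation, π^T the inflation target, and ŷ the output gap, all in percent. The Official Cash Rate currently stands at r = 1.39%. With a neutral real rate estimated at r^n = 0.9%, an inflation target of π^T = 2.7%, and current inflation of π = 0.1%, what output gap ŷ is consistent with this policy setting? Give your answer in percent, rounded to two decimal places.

0.92 ŷ = 1.39 − 0.9 − 2.7 − 2.27 × (0.1 − 2.7) = 3.692
ŷ = 3.692 / 0.92 = 4.01

4.01%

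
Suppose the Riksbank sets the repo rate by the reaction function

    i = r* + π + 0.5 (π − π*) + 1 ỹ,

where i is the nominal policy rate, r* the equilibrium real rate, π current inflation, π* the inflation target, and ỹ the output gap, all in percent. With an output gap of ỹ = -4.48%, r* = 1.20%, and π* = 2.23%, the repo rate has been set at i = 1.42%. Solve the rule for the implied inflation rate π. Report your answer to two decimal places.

3.88%

Collecting π: i = r* + (1 + 0.5) π − 0.5 π* + 1 ỹ
1.5 π = 1.42 − 1.20 + 0.5 × 2.23 − 1 × (-4.48) = 5.815
π = 5.815 / 1.5 = 3.88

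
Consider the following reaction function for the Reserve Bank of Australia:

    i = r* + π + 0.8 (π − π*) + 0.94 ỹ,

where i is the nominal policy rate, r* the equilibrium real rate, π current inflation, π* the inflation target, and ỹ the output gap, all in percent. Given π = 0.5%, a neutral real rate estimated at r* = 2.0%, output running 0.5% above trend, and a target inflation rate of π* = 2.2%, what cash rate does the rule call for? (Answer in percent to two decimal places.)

Output 0.5% above potential → ỹ = 0.5.
i = 2.0 + 0.5 + 0.8 × (0.5 − 2.2) + 0.94 × 0.5
   = 2.0 + 0.5 − 1.36 + 0.47 = 1.61

1.61%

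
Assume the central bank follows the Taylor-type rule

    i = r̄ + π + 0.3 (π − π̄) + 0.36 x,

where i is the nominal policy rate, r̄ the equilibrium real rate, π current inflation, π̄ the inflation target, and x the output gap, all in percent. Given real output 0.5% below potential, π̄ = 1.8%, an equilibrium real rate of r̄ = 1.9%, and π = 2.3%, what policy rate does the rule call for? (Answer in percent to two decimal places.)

Output 0.5% below potential → x = -0.5.
i = 1.9 + 2.3 + 0.3 × (2.3 − 1.8) + 0.36 × (-0.5)
   = 1.9 + 2.3 + 0.15 − 0.18 = 4.17

4.17%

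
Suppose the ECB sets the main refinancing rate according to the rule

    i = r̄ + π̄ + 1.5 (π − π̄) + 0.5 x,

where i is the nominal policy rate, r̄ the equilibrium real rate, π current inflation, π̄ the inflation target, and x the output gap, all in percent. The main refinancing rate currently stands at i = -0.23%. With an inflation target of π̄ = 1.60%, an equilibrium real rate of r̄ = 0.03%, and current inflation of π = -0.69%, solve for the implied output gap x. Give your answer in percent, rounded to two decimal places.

3.15%

0.5 x = -0.23 − 0.03 − 1.60 − 1.5 × ((-0.69) − 1.60) = 1.575
x = 1.575 / 0.5 = 3.15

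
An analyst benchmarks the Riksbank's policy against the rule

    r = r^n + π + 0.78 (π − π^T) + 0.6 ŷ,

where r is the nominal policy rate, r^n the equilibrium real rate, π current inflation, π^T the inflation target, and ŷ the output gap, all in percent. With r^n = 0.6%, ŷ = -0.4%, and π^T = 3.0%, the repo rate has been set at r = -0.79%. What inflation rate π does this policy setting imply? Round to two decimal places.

Collecting π: r = r^n + (1 + 0.78) π − 0.78 π^T + 0.6 ŷ
1.78 π = -0.79 − 0.6 + 0.78 × 3.0 − 0.6 × (-0.4) = 1.19
π = 1.19 / 1.78 = 0.67

0.67%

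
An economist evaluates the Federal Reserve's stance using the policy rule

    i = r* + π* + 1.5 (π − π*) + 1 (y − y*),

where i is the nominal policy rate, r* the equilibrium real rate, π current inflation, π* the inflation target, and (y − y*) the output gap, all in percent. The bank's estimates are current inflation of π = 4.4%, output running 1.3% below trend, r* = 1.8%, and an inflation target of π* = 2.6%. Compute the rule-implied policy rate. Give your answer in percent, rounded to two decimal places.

Output 1.3% below potential → (y − y*) = -1.3.
i = 1.8 + 2.6 + 1.5 × (4.4 − 2.6) + 1 × (-1.3)
   = 1.8 + 2.6 + 2.7 − 1.3 = 5.80

5.80%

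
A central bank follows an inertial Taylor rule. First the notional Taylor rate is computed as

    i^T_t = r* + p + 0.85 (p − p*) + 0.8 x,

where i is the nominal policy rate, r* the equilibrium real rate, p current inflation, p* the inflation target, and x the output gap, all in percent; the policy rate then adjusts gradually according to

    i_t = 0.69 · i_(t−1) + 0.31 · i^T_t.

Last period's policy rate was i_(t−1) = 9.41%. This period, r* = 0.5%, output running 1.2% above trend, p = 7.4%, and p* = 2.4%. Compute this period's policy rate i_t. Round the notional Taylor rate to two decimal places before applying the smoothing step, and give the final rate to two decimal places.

10.56%

Output 1.2% above potential → x = 1.2.
i^T_t = 0.5 + 7.4 + 0.85 × (7.4 − 2.4) + 0.8 × 1.2
   = 0.5 + 7.4 + 4.25 + 0.96 = 13.11
i_t = 0.69 × 9.41 + 0.31 × 13.11 = 6.4929 + 4.0641 = 10.56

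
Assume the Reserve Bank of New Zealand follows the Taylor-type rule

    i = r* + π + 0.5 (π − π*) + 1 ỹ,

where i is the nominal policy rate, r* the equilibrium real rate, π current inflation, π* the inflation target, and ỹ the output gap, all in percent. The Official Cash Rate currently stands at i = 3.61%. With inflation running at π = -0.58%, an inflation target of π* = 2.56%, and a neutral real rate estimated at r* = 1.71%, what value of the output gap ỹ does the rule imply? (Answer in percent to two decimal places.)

1 ỹ = 3.61 − 1.71 − (-0.58) − 0.5 × ((-0.58) − 2.56) = 4.05
ỹ = 4.05 / 1 = 4.05

4.05%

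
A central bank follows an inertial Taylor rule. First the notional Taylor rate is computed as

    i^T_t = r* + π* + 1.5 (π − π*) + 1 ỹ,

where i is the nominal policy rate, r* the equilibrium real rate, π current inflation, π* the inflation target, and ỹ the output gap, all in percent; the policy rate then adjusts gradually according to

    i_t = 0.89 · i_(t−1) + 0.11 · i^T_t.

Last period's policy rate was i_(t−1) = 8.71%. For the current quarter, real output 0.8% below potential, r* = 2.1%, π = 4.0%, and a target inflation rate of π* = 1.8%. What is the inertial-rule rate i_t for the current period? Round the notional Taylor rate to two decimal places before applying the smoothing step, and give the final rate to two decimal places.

Output 0.8% below potential → ỹ = -0.8.
i^T_t = 2.1 + 1.8 + 1.5 × (4.0 − 1.8) + 1 × (-0.8)
   = 2.1 + 1.8 + 3.3 − 0.8 = 6.40
i_t = 0.89 × 8.71 + 0.11 × 6.40 = 7.7519 + 0.704 = 8.46

8.46%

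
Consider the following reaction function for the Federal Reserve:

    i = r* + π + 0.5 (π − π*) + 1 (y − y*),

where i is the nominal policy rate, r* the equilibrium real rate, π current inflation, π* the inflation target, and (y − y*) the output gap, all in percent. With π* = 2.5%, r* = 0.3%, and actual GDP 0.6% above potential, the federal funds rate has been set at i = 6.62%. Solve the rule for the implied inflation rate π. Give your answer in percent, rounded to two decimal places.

Output 0.6% above potential → (y − y*) = 0.6.
Collecting π: i = r* + (1 + 0.5) π − 0.5 π* + 1 (y − y*)
1.5 π = 6.62 − 0.3 + 0.5 × 2.5 − 1 × 0.6 = 6.97
π = 6.97 / 1.5 = 4.65

4.65%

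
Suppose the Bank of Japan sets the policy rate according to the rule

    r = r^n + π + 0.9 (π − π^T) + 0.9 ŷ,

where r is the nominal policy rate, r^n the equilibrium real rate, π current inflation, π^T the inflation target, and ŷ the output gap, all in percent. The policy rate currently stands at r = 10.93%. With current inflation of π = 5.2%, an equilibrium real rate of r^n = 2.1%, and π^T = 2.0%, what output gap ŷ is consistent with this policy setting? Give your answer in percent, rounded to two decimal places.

0.9 ŷ = 10.93 − 2.1 − 5.2 − 0.9 × (5.2 − 2.0) = 0.75
ŷ = 0.75 / 0.9 = 0.83

0.83%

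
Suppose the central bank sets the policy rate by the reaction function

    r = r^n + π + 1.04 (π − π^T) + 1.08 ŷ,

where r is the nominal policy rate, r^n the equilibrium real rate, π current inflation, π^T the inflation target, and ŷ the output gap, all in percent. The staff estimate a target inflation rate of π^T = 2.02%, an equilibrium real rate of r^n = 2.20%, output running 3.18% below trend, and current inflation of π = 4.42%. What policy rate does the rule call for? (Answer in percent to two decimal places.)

5.68%

Output 3.18% below potential → ŷ = -3.18.
r = 2.20 + 4.42 + 1.04 × (4.42 − 2.02) + 1.08 × (-3.18)
   = 2.20 + 4.42 + 2.496 − 3.4344 = 5.68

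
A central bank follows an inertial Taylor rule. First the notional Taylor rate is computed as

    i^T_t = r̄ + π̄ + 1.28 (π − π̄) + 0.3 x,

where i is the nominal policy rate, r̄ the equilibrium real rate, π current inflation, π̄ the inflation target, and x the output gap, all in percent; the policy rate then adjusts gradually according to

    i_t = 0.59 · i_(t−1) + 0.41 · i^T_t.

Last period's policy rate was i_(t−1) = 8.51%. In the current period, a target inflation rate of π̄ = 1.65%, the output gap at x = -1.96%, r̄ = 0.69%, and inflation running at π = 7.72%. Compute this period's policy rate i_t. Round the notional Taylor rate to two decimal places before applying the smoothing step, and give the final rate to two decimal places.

i^T_t = 0.69 + 1.65 + 1.28 × (7.72 − 1.65) + 0.3 × (-1.96)
   = 0.69 + 1.65 + 7.7696 − 0.588 = 9.52
i_t = 0.59 × 8.51 + 0.41 × 9.52 = 5.0209 + 3.9032 = 8.92

8.92%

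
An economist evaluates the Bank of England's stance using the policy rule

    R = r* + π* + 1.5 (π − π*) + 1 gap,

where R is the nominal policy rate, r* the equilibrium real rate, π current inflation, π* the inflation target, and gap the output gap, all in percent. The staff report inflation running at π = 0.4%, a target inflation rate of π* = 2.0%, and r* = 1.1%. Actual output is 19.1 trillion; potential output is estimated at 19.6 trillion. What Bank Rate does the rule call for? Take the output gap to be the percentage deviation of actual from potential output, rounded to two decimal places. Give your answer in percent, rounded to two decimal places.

-1.85%

Output gap = 100 × (19.1 − 19.6) / 19.6 = -2.55%.
R = 1.10 + 2.00 + 1.5 × (0.40 − 2.00) + 1 × (-2.55)
   = 1.10 + 2 − 2.4 − 2.55 = -1.85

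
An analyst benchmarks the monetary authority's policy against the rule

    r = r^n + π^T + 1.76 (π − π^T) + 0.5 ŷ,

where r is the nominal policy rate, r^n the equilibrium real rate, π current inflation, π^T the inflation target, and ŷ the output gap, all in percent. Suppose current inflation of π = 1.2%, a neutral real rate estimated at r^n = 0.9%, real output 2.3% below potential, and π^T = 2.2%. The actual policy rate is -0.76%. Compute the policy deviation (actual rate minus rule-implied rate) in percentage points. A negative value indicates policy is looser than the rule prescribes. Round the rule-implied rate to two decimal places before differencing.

Output 2.3% below potential → ŷ = -2.3.
r = 0.9 + 2.2 + 1.76 × (1.2 − 2.2) + 0.5 × (-2.3)
   = 0.9 + 2.2 − 1.76 − 1.15 = 0.19
Deviation = -0.76 − 0.19 = -0.95 pp.

-0.95 pp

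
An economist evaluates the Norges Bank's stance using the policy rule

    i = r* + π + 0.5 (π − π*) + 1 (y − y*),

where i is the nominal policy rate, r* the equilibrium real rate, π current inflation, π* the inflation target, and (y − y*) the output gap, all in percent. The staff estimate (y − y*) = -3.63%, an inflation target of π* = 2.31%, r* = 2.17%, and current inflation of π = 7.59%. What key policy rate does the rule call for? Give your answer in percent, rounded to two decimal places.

i = 2.17 + 7.59 + 0.5 × (7.59 − 2.31) + 1 × (-3.63)
   = 2.17 + 7.59 + 2.64 − 3.63 = 8.77

8.77%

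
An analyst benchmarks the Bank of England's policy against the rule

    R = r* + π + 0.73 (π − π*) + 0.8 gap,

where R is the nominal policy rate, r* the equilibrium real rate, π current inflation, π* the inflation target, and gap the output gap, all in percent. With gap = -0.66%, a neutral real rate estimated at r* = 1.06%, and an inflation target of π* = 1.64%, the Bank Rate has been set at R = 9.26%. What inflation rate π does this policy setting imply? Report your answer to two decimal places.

5.74%

Collecting π: R = r* + (1 + 0.73) π − 0.73 π* + 0.8 gap
1.73 π = 9.26 − 1.06 + 0.73 × 1.64 − 0.8 × (-0.66) = 9.9252
π = 9.9252 / 1.73 = 5.74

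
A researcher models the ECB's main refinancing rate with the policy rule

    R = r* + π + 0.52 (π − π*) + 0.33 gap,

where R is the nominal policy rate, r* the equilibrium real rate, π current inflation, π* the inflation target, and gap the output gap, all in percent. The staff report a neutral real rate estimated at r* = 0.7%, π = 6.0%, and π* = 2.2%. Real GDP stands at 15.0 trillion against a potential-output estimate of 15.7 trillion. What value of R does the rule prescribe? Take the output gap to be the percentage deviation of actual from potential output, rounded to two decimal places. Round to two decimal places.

Output gap = 100 × (15.0 − 15.7) / 15.7 = -4.46%.
R = 0.70 + 6.00 + 0.52 × (6.00 − 2.20) + 0.33 × (-4.46)
   = 0.70 + 6 + 1.976 − 1.4718 = 7.20

7.20%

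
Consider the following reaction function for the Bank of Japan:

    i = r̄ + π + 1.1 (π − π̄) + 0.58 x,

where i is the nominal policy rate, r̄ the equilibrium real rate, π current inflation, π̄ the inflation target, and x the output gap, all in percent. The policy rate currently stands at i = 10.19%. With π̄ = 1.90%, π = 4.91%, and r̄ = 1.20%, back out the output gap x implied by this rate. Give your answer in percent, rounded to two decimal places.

1.33%

0.58 x = 10.19 − 1.20 − 4.91 − 1.1 × (4.91 − 1.90) = 0.769
x = 0.769 / 0.58 = 1.33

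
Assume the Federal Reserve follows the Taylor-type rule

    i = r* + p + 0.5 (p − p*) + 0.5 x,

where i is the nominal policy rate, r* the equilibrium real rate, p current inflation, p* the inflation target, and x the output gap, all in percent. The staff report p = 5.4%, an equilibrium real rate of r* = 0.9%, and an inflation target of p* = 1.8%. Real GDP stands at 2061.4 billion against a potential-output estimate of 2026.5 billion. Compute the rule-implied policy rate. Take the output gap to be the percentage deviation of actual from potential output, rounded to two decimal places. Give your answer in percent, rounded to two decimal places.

Output gap = 100 × (2061.4 − 2026.5) / 2026.5 = 1.72%.
i = 0.90 + 5.40 + 0.5 × (5.40 − 1.80) + 0.5 × 1.72
   = 0.90 + 5.4 + 1.8 + 0.86 = 8.96

8.96%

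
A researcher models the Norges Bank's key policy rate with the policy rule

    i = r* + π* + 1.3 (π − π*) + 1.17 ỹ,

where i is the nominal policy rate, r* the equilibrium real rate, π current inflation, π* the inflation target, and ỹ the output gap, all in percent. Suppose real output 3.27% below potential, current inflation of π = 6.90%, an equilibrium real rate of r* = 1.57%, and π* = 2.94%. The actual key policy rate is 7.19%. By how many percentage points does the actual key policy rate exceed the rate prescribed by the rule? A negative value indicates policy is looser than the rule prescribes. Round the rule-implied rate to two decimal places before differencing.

1.36 pp

Output 3.27% below potential → ỹ = -3.27.
i = 1.57 + 2.94 + 1.3 × (6.90 − 2.94) + 1.17 × (-3.27)
   = 1.57 + 2.94 + 5.148 − 3.8259 = 5.83
Deviation = 7.19 − 5.83 = 1.36 pp.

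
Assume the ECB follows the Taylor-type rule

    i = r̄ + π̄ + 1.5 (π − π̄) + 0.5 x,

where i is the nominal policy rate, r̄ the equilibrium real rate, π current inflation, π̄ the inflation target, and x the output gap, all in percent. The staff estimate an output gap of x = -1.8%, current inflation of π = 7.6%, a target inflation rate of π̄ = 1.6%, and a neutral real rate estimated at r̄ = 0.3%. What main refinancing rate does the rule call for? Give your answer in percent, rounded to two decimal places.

i = 0.3 + 1.6 + 1.5 × (7.6 − 1.6) + 0.5 × (-1.8)
   = 0.3 + 1.6 + 9 − 0.9 = 10.00

10.00%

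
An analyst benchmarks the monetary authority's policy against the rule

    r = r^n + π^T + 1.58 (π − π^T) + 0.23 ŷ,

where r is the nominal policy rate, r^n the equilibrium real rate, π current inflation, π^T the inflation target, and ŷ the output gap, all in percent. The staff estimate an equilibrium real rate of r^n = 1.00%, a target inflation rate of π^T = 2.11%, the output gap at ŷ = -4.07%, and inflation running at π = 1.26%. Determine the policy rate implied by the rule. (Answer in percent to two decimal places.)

0.83%

r = 1.00 + 2.11 + 1.58 × (1.26 − 2.11) + 0.23 × (-4.07)
   = 1.00 + 2.11 − 1.343 − 0.9361 = 0.83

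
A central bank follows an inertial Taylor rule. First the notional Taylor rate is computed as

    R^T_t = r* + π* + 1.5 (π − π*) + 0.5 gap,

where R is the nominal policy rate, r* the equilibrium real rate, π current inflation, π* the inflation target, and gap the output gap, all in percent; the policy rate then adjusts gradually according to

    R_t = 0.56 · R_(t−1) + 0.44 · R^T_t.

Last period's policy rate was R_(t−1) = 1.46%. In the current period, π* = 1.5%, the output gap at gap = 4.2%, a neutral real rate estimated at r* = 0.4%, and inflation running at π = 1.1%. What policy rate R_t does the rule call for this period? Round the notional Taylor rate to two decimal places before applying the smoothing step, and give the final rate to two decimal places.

R^T_t = 0.4 + 1.5 + 1.5 × (1.1 − 1.5) + 0.5 × 4.2
   = 0.4 + 1.5 − 0.6 + 2.1 = 3.40
R_t = 0.56 × 1.46 + 0.44 × 3.40 = 0.8176 + 1.496 = 2.31

2.31%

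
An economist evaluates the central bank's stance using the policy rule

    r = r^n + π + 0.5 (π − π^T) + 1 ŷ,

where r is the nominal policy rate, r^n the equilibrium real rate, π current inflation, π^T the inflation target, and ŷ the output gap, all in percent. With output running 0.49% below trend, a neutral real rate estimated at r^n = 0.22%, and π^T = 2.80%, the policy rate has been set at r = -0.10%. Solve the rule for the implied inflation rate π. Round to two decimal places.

1.05%

Output 0.49% below potential → ŷ = -0.49.
Collecting π: r = r^n + (1 + 0.5) π − 0.5 π^T + 1 ŷ
1.5 π = -0.10 − 0.22 + 0.5 × 2.80 − 1 × (-0.49) = 1.57
π = 1.57 / 1.5 = 1.05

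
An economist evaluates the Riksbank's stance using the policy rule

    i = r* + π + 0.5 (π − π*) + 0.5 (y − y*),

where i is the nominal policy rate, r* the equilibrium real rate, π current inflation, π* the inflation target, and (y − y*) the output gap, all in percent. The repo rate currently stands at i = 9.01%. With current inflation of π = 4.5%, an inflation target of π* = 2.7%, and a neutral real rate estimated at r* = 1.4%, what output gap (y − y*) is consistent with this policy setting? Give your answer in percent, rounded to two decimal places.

0.5 (y − y*) = 9.01 − 1.4 − 4.5 − 0.5 × (4.5 − 2.7) = 2.21
(y − y*) = 2.21 / 0.5 = 4.42

4.42%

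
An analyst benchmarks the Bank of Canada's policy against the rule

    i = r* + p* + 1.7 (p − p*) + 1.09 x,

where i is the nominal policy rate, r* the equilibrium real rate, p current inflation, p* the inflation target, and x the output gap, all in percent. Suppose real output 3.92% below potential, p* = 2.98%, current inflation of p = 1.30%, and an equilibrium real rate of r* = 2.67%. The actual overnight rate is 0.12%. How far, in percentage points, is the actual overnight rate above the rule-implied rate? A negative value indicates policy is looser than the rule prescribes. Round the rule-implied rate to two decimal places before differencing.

Output 3.92% below potential → x = -3.92.
i = 2.67 + 2.98 + 1.7 × (1.30 − 2.98) + 1.09 × (-3.92)
   = 2.67 + 2.98 − 2.856 − 4.2728 = -1.48
Deviation = 0.12 − (-1.48) = 1.60 pp.

1.60 pp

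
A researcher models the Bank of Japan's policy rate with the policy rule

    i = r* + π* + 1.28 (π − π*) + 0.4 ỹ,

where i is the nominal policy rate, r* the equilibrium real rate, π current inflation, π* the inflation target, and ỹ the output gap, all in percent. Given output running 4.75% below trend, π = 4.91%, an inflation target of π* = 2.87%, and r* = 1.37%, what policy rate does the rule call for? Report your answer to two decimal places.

4.95%

Output 4.75% below potential → ỹ = -4.75.
i = 1.37 + 2.87 + 1.28 × (4.91 − 2.87) + 0.4 × (-4.75)
   = 1.37 + 2.87 + 2.6112 − 1.9 = 4.95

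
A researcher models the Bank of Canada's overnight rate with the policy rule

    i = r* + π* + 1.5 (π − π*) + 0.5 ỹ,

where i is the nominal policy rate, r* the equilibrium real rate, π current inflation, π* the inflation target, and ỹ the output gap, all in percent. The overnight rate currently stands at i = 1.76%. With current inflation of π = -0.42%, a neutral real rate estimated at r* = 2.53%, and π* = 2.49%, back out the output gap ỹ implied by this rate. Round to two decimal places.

2.21%

0.5 ỹ = 1.76 − 2.53 − 2.49 − 1.5 × ((-0.42) − 2.49) = 1.105
ỹ = 1.105 / 0.5 = 2.21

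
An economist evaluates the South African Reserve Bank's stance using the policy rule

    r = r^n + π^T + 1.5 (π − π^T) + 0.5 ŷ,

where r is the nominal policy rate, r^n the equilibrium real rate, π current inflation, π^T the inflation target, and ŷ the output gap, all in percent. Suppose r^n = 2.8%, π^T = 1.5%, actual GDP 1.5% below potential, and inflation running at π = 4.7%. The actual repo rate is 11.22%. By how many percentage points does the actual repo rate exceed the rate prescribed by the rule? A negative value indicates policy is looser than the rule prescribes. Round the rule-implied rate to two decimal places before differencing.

2.87 pp

Output 1.5% below potential → ŷ = -1.5.
r = 2.8 + 1.5 + 1.5 × (4.7 − 1.5) + 0.5 × (-1.5)
   = 2.8 + 1.5 + 4.8 − 0.75 = 8.35
Deviation = 11.22 − 8.35 = 2.87 pp.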